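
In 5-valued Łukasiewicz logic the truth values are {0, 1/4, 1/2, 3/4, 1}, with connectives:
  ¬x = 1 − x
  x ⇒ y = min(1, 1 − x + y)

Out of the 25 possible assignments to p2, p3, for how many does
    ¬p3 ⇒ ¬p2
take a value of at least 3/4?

19

value 1: 15 assignments (counts)
value 3/4: 4 assignments (counts)
value 1/2: 3 assignments
value 1/4: 2 assignments
value 0: 1 assignment
So 19 of the 25 assignments meet the threshold.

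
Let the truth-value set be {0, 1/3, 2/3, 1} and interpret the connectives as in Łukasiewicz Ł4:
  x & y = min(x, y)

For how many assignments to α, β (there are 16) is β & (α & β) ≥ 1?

α = 0, β = 0 ↦ 0  <
α = 0, β = 1/3 ↦ 0  <
α = 0, β = 2/3 ↦ 0  <
α = 0, β = 1 ↦ 0  <
α = 1/3, β = 0 ↦ 0  <
α = 1/3, β = 1/3 ↦ 1/3  <
α = 1/3, β = 2/3 ↦ 1/3  <
α = 1/3, β = 1 ↦ 1/3  <
α = 2/3, β = 0 ↦ 0  <
α = 2/3, β = 1/3 ↦ 1/3  <
α = 2/3, β = 2/3 ↦ 2/3  <
α = 2/3, β = 1 ↦ 2/3  <
α = 1, β = 0 ↦ 0  <
α = 1, β = 1/3 ↦ 1/3  <
α = 1, β = 2/3 ↦ 2/3  <
α = 1, β = 1 ↦ 1  ≥
So 1 of the 16 assignments meets the threshold.

1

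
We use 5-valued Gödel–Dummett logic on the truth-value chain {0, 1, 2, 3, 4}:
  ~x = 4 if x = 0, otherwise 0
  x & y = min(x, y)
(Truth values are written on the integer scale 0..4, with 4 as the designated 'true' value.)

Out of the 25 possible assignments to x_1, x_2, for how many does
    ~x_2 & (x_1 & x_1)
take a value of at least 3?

value 4: 1 assignment (counts)
value 3: 1 assignment (counts)
value 2: 1 assignment
value 1: 1 assignment
value 0: 21 assignments
So 2 of the 25 assignments meet the threshold.

2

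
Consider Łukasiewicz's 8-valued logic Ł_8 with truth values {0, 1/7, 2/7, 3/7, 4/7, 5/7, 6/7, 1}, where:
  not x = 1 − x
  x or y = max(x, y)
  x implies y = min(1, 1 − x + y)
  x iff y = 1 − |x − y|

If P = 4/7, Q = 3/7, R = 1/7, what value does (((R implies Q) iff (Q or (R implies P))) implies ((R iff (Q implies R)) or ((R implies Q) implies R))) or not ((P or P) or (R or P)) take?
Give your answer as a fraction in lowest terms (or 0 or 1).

R implies Q = 1/7 implies 3/7 = 1
R implies P = 1/7 implies 4/7 = 1
Q or (R implies P) = 3/7 or 1 = 1
(R implies Q) iff (Q or (R implies P)) = 1 iff 1 = 1
Q implies R = 3/7 implies 1/7 = 5/7
R iff (Q implies R) = 1/7 iff 5/7 = 3/7
R implies Q = 1/7 implies 3/7 = 1
(R implies Q) implies R = 1 implies 1/7 = 1/7
(R iff (Q implies R)) or ((R implies Q) implies R) = 3/7 or 1/7 = 3/7
((R implies Q) iff (Q or (R implies P))) implies ((R iff (Q implies R)) or ((R implies Q) implies R)) = 1 implies 3/7 = 3/7
P or P = 4/7 or 4/7 = 4/7
R or P = 1/7 or 4/7 = 4/7
(P or P) or (R or P) = 4/7 or 4/7 = 4/7
not ((P or P) or (R or P)) = not 4/7 = 3/7
(((R implies Q) iff (Q or (R implies P))) implies ((R iff (Q implies R)) or ((R implies Q) implies R))) or not ((P or P) or (R or P)) = 3/7 or 3/7 = 3/7

3/7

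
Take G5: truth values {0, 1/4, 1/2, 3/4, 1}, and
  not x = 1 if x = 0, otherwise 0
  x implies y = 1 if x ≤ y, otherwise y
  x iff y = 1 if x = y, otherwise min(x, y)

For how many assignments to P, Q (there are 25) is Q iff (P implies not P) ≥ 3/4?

value 1: 5 assignments (counts)
value 3/4: 1 assignment (counts)
value 1/2: 1 assignment
value 1/4: 1 assignment
value 0: 17 assignments
So 6 of the 25 assignments meet the threshold.

6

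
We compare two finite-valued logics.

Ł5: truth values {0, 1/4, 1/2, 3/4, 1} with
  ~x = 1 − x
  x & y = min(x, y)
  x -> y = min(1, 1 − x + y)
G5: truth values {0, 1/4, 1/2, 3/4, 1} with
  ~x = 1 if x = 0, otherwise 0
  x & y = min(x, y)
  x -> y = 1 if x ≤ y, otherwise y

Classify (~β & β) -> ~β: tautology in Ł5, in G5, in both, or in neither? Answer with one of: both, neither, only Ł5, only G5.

both

In Ł5: every assignment gives 1 — tautology.
In G5: every assignment gives 1 — tautology.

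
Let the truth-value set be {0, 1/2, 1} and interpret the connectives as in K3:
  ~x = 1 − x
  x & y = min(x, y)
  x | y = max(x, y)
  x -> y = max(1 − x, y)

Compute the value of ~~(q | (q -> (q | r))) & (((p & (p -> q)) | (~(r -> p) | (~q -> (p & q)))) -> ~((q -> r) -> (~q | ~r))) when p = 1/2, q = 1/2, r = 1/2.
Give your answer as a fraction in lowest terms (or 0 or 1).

1/2

q | r = 1/2 | 1/2 = 1/2
q -> (q | r) = 1/2 -> 1/2 = 1/2
q | (q -> (q | r)) = 1/2 | 1/2 = 1/2
~(q | (q -> (q | r))) = ~1/2 = 1/2
~~(q | (q -> (q | r))) = ~1/2 = 1/2
p -> q = 1/2 -> 1/2 = 1/2
p & (p -> q) = 1/2 & 1/2 = 1/2
r -> p = 1/2 -> 1/2 = 1/2
~(r -> p) = ~1/2 = 1/2
~q = ~1/2 = 1/2
p & q = 1/2 & 1/2 = 1/2
~q -> (p & q) = 1/2 -> 1/2 = 1/2
~(r -> p) | (~q -> (p & q)) = 1/2 | 1/2 = 1/2
(p & (p -> q)) | (~(r -> p) | (~q -> (p & q))) = 1/2 | 1/2 = 1/2
q -> r = 1/2 -> 1/2 = 1/2
~q = ~1/2 = 1/2
~r = ~1/2 = 1/2
~q | ~r = 1/2 | 1/2 = 1/2
(q -> r) -> (~q | ~r) = 1/2 -> 1/2 = 1/2
~((q -> r) -> (~q | ~r)) = ~1/2 = 1/2
((p & (p -> q)) | (~(r -> p) | (~q -> (p & q)))) -> ~((q -> r) -> (~q | ~r)) = 1/2 -> 1/2 = 1/2
~~(q | (q -> (q | r))) & (((p & (p -> q)) | (~(r -> p) | (~q -> (p & q)))) -> ~((q -> r) -> (~q | ~r))) = 1/2 & 1/2 = 1/2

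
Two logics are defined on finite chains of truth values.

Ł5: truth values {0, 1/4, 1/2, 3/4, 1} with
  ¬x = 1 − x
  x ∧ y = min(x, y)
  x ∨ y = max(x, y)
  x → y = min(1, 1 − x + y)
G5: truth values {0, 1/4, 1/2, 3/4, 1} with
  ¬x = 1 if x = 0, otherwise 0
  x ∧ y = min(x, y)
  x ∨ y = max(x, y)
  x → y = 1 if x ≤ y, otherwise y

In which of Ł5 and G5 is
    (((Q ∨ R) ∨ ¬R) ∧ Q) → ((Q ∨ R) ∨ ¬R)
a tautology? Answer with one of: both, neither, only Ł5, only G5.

both

In Ł5: every assignment gives 1 — tautology.
In G5: every assignment gives 1 — tautology.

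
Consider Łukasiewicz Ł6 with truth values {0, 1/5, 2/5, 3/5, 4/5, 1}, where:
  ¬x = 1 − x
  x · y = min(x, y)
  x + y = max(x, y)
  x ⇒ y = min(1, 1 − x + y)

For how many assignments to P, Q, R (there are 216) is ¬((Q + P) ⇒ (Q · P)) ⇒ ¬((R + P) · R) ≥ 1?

value 1: 146 assignments (counts)
value 4/5: 30 assignments
value 3/5: 20 assignments
value 2/5: 12 assignments
value 1/5: 6 assignments
value 0: 2 assignments
So 146 of the 216 assignments meet the threshold.

146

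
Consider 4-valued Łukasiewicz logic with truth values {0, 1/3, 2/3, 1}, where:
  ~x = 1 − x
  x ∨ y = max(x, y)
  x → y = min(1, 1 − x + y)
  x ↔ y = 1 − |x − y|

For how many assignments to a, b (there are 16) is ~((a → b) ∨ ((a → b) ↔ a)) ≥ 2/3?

a = 0, b = 0 ↦ 0  <
a = 0, b = 1/3 ↦ 0  <
a = 0, b = 2/3 ↦ 0  <
a = 0, b = 1 ↦ 0  <
a = 1/3, b = 0 ↦ 1/3  <
a = 1/3, b = 1/3 ↦ 0  <
a = 1/3, b = 2/3 ↦ 0  <
a = 1/3, b = 1 ↦ 0  <
a = 2/3, b = 0 ↦ 1/3  <
a = 2/3, b = 1/3 ↦ 0  <
a = 2/3, b = 2/3 ↦ 0  <
a = 2/3, b = 1 ↦ 0  <
a = 1, b = 0 ↦ 1  ≥
a = 1, b = 1/3 ↦ 2/3  ≥
a = 1, b = 2/3 ↦ 1/3  <
a = 1, b = 1 ↦ 0  <
So 2 of the 16 assignments meet the threshold.

2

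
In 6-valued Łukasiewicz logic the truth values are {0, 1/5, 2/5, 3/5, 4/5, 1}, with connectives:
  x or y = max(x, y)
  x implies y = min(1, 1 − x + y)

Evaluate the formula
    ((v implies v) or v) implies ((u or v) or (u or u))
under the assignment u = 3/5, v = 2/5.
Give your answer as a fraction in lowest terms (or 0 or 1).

v implies v = 2/5 implies 2/5 = 1
(v implies v) or v = 1 or 2/5 = 1
u or v = 3/5 or 2/5 = 3/5
u or u = 3/5 or 3/5 = 3/5
(u or v) or (u or u) = 3/5 or 3/5 = 3/5
((v implies v) or v) implies ((u or v) or (u or u)) = 1 implies 3/5 = 3/5

3/5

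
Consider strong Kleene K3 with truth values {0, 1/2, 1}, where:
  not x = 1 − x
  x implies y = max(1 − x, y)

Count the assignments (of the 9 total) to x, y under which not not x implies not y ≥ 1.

x = 0, y = 0 ↦ 1  ≥
x = 0, y = 1/2 ↦ 1  ≥
x = 0, y = 1 ↦ 1  ≥
x = 1/2, y = 0 ↦ 1  ≥
x = 1/2, y = 1/2 ↦ 1/2  <
x = 1/2, y = 1 ↦ 1/2  <
x = 1, y = 0 ↦ 1  ≥
x = 1, y = 1/2 ↦ 1/2  <
x = 1, y = 1 ↦ 0  <
So 5 of the 9 assignments meet the threshold.

5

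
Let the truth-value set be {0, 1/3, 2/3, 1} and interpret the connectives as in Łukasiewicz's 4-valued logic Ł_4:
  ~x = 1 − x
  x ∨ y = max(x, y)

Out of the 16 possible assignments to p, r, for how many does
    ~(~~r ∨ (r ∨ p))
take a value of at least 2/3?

p = 0, r = 0 ↦ 1  ≥
p = 0, r = 1/3 ↦ 2/3  ≥
p = 0, r = 2/3 ↦ 1/3  <
p = 0, r = 1 ↦ 0  <
p = 1/3, r = 0 ↦ 2/3  ≥
p = 1/3, r = 1/3 ↦ 2/3  ≥
p = 1/3, r = 2/3 ↦ 1/3  <
p = 1/3, r = 1 ↦ 0  <
p = 2/3, r = 0 ↦ 1/3  <
p = 2/3, r = 1/3 ↦ 1/3  <
p = 2/3, r = 2/3 ↦ 1/3  <
p = 2/3, r = 1 ↦ 0  <
p = 1, r = 0 ↦ 0  <
p = 1, r = 1/3 ↦ 0  <
p = 1, r = 2/3 ↦ 0  <
p = 1, r = 1 ↦ 0  <
So 4 of the 16 assignments meet the threshold.

4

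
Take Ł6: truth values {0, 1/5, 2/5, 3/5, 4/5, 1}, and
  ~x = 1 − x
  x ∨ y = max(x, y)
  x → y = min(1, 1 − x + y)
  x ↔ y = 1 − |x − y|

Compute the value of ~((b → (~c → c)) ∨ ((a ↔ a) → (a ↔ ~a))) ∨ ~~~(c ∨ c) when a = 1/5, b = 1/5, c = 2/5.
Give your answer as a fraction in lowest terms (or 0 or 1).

~c = ~2/5 = 3/5
~c → c = 3/5 → 2/5 = 4/5
b → (~c → c) = 1/5 → 4/5 = 1
a ↔ a = 1/5 ↔ 1/5 = 1
~a = ~1/5 = 4/5
a ↔ ~a = 1/5 ↔ 4/5 = 2/5
(a ↔ a) → (a ↔ ~a) = 1 → 2/5 = 2/5
(b → (~c → c)) ∨ ((a ↔ a) → (a ↔ ~a)) = 1 ∨ 2/5 = 1
~((b → (~c → c)) ∨ ((a ↔ a) → (a ↔ ~a))) = ~1 = 0
c ∨ c = 2/5 ∨ 2/5 = 2/5
~(c ∨ c) = ~2/5 = 3/5
~~(c ∨ c) = ~3/5 = 2/5
~~~(c ∨ c) = ~2/5 = 3/5
~((b → (~c → c)) ∨ ((a ↔ a) → (a ↔ ~a))) ∨ ~~~(c ∨ c) = 0 ∨ 3/5 = 3/5

3/5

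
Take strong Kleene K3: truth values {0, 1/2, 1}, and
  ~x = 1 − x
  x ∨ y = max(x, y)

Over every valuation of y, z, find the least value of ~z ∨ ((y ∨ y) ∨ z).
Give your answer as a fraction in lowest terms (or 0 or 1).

Take y = 0, z = 1/2:
~z = ~1/2 = 1/2
y ∨ y = 0 ∨ 0 = 0
(y ∨ y) ∨ z = 0 ∨ 1/2 = 1/2
~z ∨ ((y ∨ y) ∨ z) = 1/2 ∨ 1/2 = 1/2
No assignment yields a value below 1/2, so this is the minimum.

1/2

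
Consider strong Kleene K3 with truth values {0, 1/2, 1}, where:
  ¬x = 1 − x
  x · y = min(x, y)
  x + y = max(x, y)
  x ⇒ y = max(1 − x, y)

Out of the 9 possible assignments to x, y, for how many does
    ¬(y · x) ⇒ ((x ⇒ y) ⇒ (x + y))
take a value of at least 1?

x = 0, y = 0 ↦ 0  <
x = 0, y = 1/2 ↦ 1/2  <
x = 0, y = 1 ↦ 1  ≥
x = 1/2, y = 0 ↦ 1/2  <
x = 1/2, y = 1/2 ↦ 1/2  <
x = 1/2, y = 1 ↦ 1  ≥
x = 1, y = 0 ↦ 1  ≥
x = 1, y = 1/2 ↦ 1  ≥
x = 1, y = 1 ↦ 1  ≥
So 5 of the 9 assignments meet the threshold.

5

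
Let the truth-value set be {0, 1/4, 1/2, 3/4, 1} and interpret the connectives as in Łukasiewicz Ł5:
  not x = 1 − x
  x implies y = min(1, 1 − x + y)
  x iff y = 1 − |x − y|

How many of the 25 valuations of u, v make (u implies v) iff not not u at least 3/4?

value 1: 3 assignments (counts)
value 3/4: 5 assignments (counts)
value 1/2: 6 assignments
value 1/4: 5 assignments
value 0: 6 assignments
So 8 of the 25 assignments meet the threshold.

8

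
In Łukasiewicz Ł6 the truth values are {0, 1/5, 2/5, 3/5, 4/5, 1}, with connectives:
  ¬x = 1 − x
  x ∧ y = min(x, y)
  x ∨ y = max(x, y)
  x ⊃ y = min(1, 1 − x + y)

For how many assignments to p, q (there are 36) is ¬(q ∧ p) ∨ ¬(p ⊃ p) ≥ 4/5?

value 1: 11 assignments (counts)
value 4/5: 9 assignments (counts)
value 3/5: 7 assignments
value 2/5: 5 assignments
value 1/5: 3 assignments
value 0: 1 assignment
So 20 of the 36 assignments meet the threshold.

20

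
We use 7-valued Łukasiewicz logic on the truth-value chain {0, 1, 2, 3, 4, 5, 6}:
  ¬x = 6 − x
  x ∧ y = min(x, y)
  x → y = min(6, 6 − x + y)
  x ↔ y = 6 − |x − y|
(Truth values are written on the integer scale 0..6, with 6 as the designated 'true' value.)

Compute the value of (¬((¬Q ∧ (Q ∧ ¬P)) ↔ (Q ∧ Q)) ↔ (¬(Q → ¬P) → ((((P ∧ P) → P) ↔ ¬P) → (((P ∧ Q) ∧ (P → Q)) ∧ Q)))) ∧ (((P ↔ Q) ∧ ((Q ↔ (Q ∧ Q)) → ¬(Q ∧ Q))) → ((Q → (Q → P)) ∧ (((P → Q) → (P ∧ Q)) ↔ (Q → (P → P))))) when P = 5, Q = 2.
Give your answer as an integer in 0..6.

1

¬Q = ¬2 = 4
¬P = ¬5 = 1
Q ∧ ¬P = 2 ∧ 1 = 1
¬Q ∧ (Q ∧ ¬P) = 4 ∧ 1 = 1
Q ∧ Q = 2 ∧ 2 = 2
(¬Q ∧ (Q ∧ ¬P)) ↔ (Q ∧ Q) = 1 ↔ 2 = 5
¬((¬Q ∧ (Q ∧ ¬P)) ↔ (Q ∧ Q)) = ¬5 = 1
¬P = ¬5 = 1
Q → ¬P = 2 → 1 = 5
¬(Q → ¬P) = ¬5 = 1
P ∧ P = 5 ∧ 5 = 5
(P ∧ P) → P = 5 → 5 = 6
¬P = ¬5 = 1
((P ∧ P) → P) ↔ ¬P = 6 ↔ 1 = 1
P ∧ Q = 5 ∧ 2 = 2
P → Q = 5 → 2 = 3
(P ∧ Q) ∧ (P → Q) = 2 ∧ 3 = 2
((P ∧ Q) ∧ (P → Q)) ∧ Q = 2 ∧ 2 = 2
(((P ∧ P) → P) ↔ ¬P) → (((P ∧ Q) ∧ (P → Q)) ∧ Q) = 1 → 2 = 6
¬(Q → ¬P) → ((((P ∧ P) → P) ↔ ¬P) → (((P ∧ Q) ∧ (P → Q)) ∧ Q)) = 1 → 6 = 6
¬((¬Q ∧ (Q ∧ ¬P)) ↔ (Q ∧ Q)) ↔ (¬(Q → ¬P) → ((((P ∧ P) → P) ↔ ¬P) → (((P ∧ Q) ∧ (P → Q)) ∧ Q))) = 1 ↔ 6 = 1
P ↔ Q = 5 ↔ 2 = 3
Q ∧ Q = 2 ∧ 2 = 2
Q ↔ (Q ∧ Q) = 2 ↔ 2 = 6
Q ∧ Q = 2 ∧ 2 = 2
¬(Q ∧ Q) = ¬2 = 4
(Q ↔ (Q ∧ Q)) → ¬(Q ∧ Q) = 6 → 4 = 4
(P ↔ Q) ∧ ((Q ↔ (Q ∧ Q)) → ¬(Q ∧ Q)) = 3 ∧ 4 = 3
Q → P = 2 → 5 = 6
Q → (Q → P) = 2 → 6 = 6
P → Q = 5 → 2 = 3
P ∧ Q = 5 ∧ 2 = 2
(P → Q) → (P ∧ Q) = 3 → 2 = 5
P → P = 5 → 5 = 6
Q → (P → P) = 2 → 6 = 6
((P → Q) → (P ∧ Q)) ↔ (Q → (P → P)) = 5 ↔ 6 = 5
(Q → (Q → P)) ∧ (((P → Q) → (P ∧ Q)) ↔ (Q → (P → P))) = 6 ∧ 5 = 5
((P ↔ Q) ∧ ((Q ↔ (Q ∧ Q)) → ¬(Q ∧ Q))) → ((Q → (Q → P)) ∧ (((P → Q) → (P ∧ Q)) ↔ (Q → (P → P)))) = 3 → 5 = 6
(¬((¬Q ∧ (Q ∧ ¬P)) ↔ (Q ∧ Q)) ↔ (¬(Q → ¬P) → ((((P ∧ P) → P) ↔ ¬P) → (((P ∧ Q) ∧ (P → Q)) ∧ Q)))) ∧ (((P ↔ Q) ∧ ((Q ↔ (Q ∧ Q)) → ¬(Q ∧ Q))) → ((Q → (Q → P)) ∧ (((P → Q) → (P ∧ Q)) ↔ (Q → (P → P))))) = 1 ∧ 6 = 1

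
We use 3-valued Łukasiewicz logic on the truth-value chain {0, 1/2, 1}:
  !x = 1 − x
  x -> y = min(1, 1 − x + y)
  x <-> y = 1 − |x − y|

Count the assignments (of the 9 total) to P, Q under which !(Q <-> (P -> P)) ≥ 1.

P = 0, Q = 0 ↦ 1  ≥
P = 0, Q = 1/2 ↦ 1/2  <
P = 0, Q = 1 ↦ 0  <
P = 1/2, Q = 0 ↦ 1  ≥
P = 1/2, Q = 1/2 ↦ 1/2  <
P = 1/2, Q = 1 ↦ 0  <
P = 1, Q = 0 ↦ 1  ≥
P = 1, Q = 1/2 ↦ 1/2  <
P = 1, Q = 1 ↦ 0  <
So 3 of the 9 assignments meet the threshold.

3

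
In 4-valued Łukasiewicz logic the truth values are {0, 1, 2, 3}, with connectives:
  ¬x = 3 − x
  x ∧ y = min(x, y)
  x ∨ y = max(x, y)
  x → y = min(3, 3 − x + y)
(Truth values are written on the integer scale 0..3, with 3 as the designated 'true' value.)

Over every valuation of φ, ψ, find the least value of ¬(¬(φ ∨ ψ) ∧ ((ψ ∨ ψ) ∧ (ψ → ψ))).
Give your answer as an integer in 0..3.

2

Take φ = 0, ψ = 1:
φ ∨ ψ = 0 ∨ 1 = 1
¬(φ ∨ ψ) = ¬1 = 2
ψ ∨ ψ = 1 ∨ 1 = 1
ψ → ψ = 1 → 1 = 3
(ψ ∨ ψ) ∧ (ψ → ψ) = 1 ∧ 3 = 1
¬(φ ∨ ψ) ∧ ((ψ ∨ ψ) ∧ (ψ → ψ)) = 2 ∧ 1 = 1
¬(¬(φ ∨ ψ) ∧ ((ψ ∨ ψ) ∧ (ψ → ψ))) = ¬1 = 2
No assignment yields a value below 2, so this is the minimum.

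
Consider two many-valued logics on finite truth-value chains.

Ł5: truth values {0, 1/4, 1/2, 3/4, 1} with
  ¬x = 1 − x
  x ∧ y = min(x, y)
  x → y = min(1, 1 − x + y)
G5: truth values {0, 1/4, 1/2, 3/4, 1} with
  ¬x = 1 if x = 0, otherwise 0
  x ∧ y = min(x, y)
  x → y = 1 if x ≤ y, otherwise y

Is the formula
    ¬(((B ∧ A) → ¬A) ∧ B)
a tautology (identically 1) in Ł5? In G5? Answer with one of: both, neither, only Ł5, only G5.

In Ł5: at A = 0, B = 1/4 the value is 3/4 — not a tautology.
In G5: at A = 0, B = 1/4 the value is 0 — not a tautology.

neither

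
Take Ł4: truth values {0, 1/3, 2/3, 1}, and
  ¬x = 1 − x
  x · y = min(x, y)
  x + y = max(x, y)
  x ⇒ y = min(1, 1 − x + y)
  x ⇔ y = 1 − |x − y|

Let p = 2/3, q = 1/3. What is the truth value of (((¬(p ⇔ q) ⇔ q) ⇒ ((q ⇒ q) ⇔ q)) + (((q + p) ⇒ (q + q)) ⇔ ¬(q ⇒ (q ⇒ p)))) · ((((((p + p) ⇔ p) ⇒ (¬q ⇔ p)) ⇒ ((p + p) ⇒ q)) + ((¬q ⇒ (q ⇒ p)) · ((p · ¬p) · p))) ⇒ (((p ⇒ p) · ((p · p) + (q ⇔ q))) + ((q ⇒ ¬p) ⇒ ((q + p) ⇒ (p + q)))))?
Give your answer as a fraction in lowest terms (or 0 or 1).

p ⇔ q = 2/3 ⇔ 1/3 = 2/3
¬(p ⇔ q) = ¬2/3 = 1/3
¬(p ⇔ q) ⇔ q = 1/3 ⇔ 1/3 = 1
q ⇒ q = 1/3 ⇒ 1/3 = 1
(q ⇒ q) ⇔ q = 1 ⇔ 1/3 = 1/3
(¬(p ⇔ q) ⇔ q) ⇒ ((q ⇒ q) ⇔ q) = 1 ⇒ 1/3 = 1/3
q + p = 1/3 + 2/3 = 2/3
q + q = 1/3 + 1/3 = 1/3
(q + p) ⇒ (q + q) = 2/3 ⇒ 1/3 = 2/3
q ⇒ p = 1/3 ⇒ 2/3 = 1
q ⇒ (q ⇒ p) = 1/3 ⇒ 1 = 1
¬(q ⇒ (q ⇒ p)) = ¬1 = 0
((q + p) ⇒ (q + q)) ⇔ ¬(q ⇒ (q ⇒ p)) = 2/3 ⇔ 0 = 1/3
((¬(p ⇔ q) ⇔ q) ⇒ ((q ⇒ q) ⇔ q)) + (((q + p) ⇒ (q + q)) ⇔ ¬(q ⇒ (q ⇒ p))) = 1/3 + 1/3 = 1/3
p + p = 2/3 + 2/3 = 2/3
(p + p) ⇔ p = 2/3 ⇔ 2/3 = 1
¬q = ¬1/3 = 2/3
¬q ⇔ p = 2/3 ⇔ 2/3 = 1
((p + p) ⇔ p) ⇒ (¬q ⇔ p) = 1 ⇒ 1 = 1
p + p = 2/3 + 2/3 = 2/3
(p + p) ⇒ q = 2/3 ⇒ 1/3 = 2/3
(((p + p) ⇔ p) ⇒ (¬q ⇔ p)) ⇒ ((p + p) ⇒ q) = 1 ⇒ 2/3 = 2/3
¬q = ¬1/3 = 2/3
q ⇒ p = 1/3 ⇒ 2/3 = 1
¬q ⇒ (q ⇒ p) = 2/3 ⇒ 1 = 1
¬p = ¬2/3 = 1/3
p · ¬p = 2/3 · 1/3 = 1/3
(p · ¬p) · p = 1/3 · 2/3 = 1/3
(¬q ⇒ (q ⇒ p)) · ((p · ¬p) · p) = 1 · 1/3 = 1/3
((((p + p) ⇔ p) ⇒ (¬q ⇔ p)) ⇒ ((p + p) ⇒ q)) + ((¬q ⇒ (q ⇒ p)) · ((p · ¬p) · p)) = 2/3 + 1/3 = 2/3
p ⇒ p = 2/3 ⇒ 2/3 = 1
p · p = 2/3 · 2/3 = 2/3
q ⇔ q = 1/3 ⇔ 1/3 = 1
(p · p) + (q ⇔ q) = 2/3 + 1 = 1
(p ⇒ p) · ((p · p) + (q ⇔ q)) = 1 · 1 = 1
¬p = ¬2/3 = 1/3
q ⇒ ¬p = 1/3 ⇒ 1/3 = 1
q + p = 1/3 + 2/3 = 2/3
p + q = 2/3 + 1/3 = 2/3
(q + p) ⇒ (p + q) = 2/3 ⇒ 2/3 = 1
(q ⇒ ¬p) ⇒ ((q + p) ⇒ (p + q)) = 1 ⇒ 1 = 1
((p ⇒ p) · ((p · p) + (q ⇔ q))) + ((q ⇒ ¬p) ⇒ ((q + p) ⇒ (p + q))) = 1 + 1 = 1
(((((p + p) ⇔ p) ⇒ (¬q ⇔ p)) ⇒ ((p + p) ⇒ q)) + ((¬q ⇒ (q ⇒ p)) · ((p · ¬p) · p))) ⇒ (((p ⇒ p) · ((p · p) + (q ⇔ q))) + ((q ⇒ ¬p) ⇒ ((q + p) ⇒ (p + q)))) = 2/3 ⇒ 1 = 1
(((¬(p ⇔ q) ⇔ q) ⇒ ((q ⇒ q) ⇔ q)) + (((q + p) ⇒ (q + q)) ⇔ ¬(q ⇒ (q ⇒ p)))) · ((((((p + p) ⇔ p) ⇒ (¬q ⇔ p)) ⇒ ((p + p) ⇒ q)) + ((¬q ⇒ (q ⇒ p)) · ((p · ¬p) · p))) ⇒ (((p ⇒ p) · ((p · p) + (q ⇔ q))) + ((q ⇒ ¬p) ⇒ ((q + p) ⇒ (p + q))))) = 1/3 · 1 = 1/3

1/3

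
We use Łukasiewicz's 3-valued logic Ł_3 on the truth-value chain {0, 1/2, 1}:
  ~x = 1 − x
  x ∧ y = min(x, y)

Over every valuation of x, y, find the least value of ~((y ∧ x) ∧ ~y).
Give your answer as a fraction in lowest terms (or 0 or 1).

Take x = 1/2, y = 1/2:
y ∧ x = 1/2 ∧ 1/2 = 1/2
~y = ~1/2 = 1/2
(y ∧ x) ∧ ~y = 1/2 ∧ 1/2 = 1/2
~((y ∧ x) ∧ ~y) = ~1/2 = 1/2
No assignment yields a value below 1/2, so this is the minimum.

1/2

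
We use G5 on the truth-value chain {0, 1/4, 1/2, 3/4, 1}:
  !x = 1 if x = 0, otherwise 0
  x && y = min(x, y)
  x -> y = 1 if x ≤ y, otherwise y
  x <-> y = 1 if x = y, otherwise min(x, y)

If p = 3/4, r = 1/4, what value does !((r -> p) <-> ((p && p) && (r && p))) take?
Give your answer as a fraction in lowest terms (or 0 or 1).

r -> p = 1/4 -> 3/4 = 1
p && p = 3/4 && 3/4 = 3/4
r && p = 1/4 && 3/4 = 1/4
(p && p) && (r && p) = 3/4 && 1/4 = 1/4
(r -> p) <-> ((p && p) && (r && p)) = 1 <-> 1/4 = 1/4
!((r -> p) <-> ((p && p) && (r && p))) = !1/4 = 0

0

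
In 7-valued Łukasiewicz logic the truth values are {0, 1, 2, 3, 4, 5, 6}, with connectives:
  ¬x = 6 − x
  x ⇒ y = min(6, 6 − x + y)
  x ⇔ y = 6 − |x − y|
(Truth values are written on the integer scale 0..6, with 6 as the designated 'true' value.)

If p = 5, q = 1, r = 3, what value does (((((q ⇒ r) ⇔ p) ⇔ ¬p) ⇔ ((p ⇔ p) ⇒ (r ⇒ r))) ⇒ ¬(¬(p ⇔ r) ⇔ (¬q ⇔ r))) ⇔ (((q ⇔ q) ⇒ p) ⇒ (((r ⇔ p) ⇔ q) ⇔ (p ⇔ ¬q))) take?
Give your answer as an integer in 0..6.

4

q ⇒ r = 1 ⇒ 3 = 6
(q ⇒ r) ⇔ p = 6 ⇔ 5 = 5
¬p = ¬5 = 1
((q ⇒ r) ⇔ p) ⇔ ¬p = 5 ⇔ 1 = 2
p ⇔ p = 5 ⇔ 5 = 6
r ⇒ r = 3 ⇒ 3 = 6
(p ⇔ p) ⇒ (r ⇒ r) = 6 ⇒ 6 = 6
(((q ⇒ r) ⇔ p) ⇔ ¬p) ⇔ ((p ⇔ p) ⇒ (r ⇒ r)) = 2 ⇔ 6 = 2
p ⇔ r = 5 ⇔ 3 = 4
¬(p ⇔ r) = ¬4 = 2
¬q = ¬1 = 5
¬q ⇔ r = 5 ⇔ 3 = 4
¬(p ⇔ r) ⇔ (¬q ⇔ r) = 2 ⇔ 4 = 4
¬(¬(p ⇔ r) ⇔ (¬q ⇔ r)) = ¬4 = 2
((((q ⇒ r) ⇔ p) ⇔ ¬p) ⇔ ((p ⇔ p) ⇒ (r ⇒ r))) ⇒ ¬(¬(p ⇔ r) ⇔ (¬q ⇔ r)) = 2 ⇒ 2 = 6
q ⇔ q = 1 ⇔ 1 = 6
(q ⇔ q) ⇒ p = 6 ⇒ 5 = 5
r ⇔ p = 3 ⇔ 5 = 4
(r ⇔ p) ⇔ q = 4 ⇔ 1 = 3
¬q = ¬1 = 5
p ⇔ ¬q = 5 ⇔ 5 = 6
((r ⇔ p) ⇔ q) ⇔ (p ⇔ ¬q) = 3 ⇔ 6 = 3
((q ⇔ q) ⇒ p) ⇒ (((r ⇔ p) ⇔ q) ⇔ (p ⇔ ¬q)) = 5 ⇒ 3 = 4
(((((q ⇒ r) ⇔ p) ⇔ ¬p) ⇔ ((p ⇔ p) ⇒ (r ⇒ r))) ⇒ ¬(¬(p ⇔ r) ⇔ (¬q ⇔ r))) ⇔ (((q ⇔ q) ⇒ p) ⇒ (((r ⇔ p) ⇔ q) ⇔ (p ⇔ ¬q))) = 6 ⇔ 4 = 4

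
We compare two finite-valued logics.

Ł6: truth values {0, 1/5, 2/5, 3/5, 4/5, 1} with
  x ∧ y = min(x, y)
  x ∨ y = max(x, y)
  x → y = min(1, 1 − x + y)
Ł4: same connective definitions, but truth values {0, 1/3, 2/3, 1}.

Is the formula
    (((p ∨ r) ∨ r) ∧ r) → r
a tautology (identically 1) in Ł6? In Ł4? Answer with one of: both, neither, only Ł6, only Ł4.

In Ł6: every assignment gives 1 — tautology.
In Ł4: every assignment gives 1 — tautology.

both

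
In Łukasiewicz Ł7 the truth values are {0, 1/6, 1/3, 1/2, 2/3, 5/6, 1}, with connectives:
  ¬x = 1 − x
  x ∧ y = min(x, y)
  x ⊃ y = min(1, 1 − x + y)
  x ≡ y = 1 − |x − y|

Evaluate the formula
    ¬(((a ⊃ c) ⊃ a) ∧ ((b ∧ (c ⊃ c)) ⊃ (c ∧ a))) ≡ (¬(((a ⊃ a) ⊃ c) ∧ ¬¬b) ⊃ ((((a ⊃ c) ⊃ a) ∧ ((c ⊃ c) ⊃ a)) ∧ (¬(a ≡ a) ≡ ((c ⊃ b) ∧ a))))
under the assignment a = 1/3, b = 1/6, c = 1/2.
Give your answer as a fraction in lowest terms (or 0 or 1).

5/6

a ⊃ c = 1/3 ⊃ 1/2 = 1
(a ⊃ c) ⊃ a = 1 ⊃ 1/3 = 1/3
c ⊃ c = 1/2 ⊃ 1/2 = 1
b ∧ (c ⊃ c) = 1/6 ∧ 1 = 1/6
c ∧ a = 1/2 ∧ 1/3 = 1/3
(b ∧ (c ⊃ c)) ⊃ (c ∧ a) = 1/6 ⊃ 1/3 = 1
((a ⊃ c) ⊃ a) ∧ ((b ∧ (c ⊃ c)) ⊃ (c ∧ a)) = 1/3 ∧ 1 = 1/3
¬(((a ⊃ c) ⊃ a) ∧ ((b ∧ (c ⊃ c)) ⊃ (c ∧ a))) = ¬1/3 = 2/3
a ⊃ a = 1/3 ⊃ 1/3 = 1
(a ⊃ a) ⊃ c = 1 ⊃ 1/2 = 1/2
¬b = ¬1/6 = 5/6
¬¬b = ¬5/6 = 1/6
((a ⊃ a) ⊃ c) ∧ ¬¬b = 1/2 ∧ 1/6 = 1/6
¬(((a ⊃ a) ⊃ c) ∧ ¬¬b) = ¬1/6 = 5/6
a ⊃ c = 1/3 ⊃ 1/2 = 1
(a ⊃ c) ⊃ a = 1 ⊃ 1/3 = 1/3
c ⊃ c = 1/2 ⊃ 1/2 = 1
(c ⊃ c) ⊃ a = 1 ⊃ 1/3 = 1/3
((a ⊃ c) ⊃ a) ∧ ((c ⊃ c) ⊃ a) = 1/3 ∧ 1/3 = 1/3
a ≡ a = 1/3 ≡ 1/3 = 1
¬(a ≡ a) = ¬1 = 0
c ⊃ b = 1/2 ⊃ 1/6 = 2/3
(c ⊃ b) ∧ a = 2/3 ∧ 1/3 = 1/3
¬(a ≡ a) ≡ ((c ⊃ b) ∧ a) = 0 ≡ 1/3 = 2/3
(((a ⊃ c) ⊃ a) ∧ ((c ⊃ c) ⊃ a)) ∧ (¬(a ≡ a) ≡ ((c ⊃ b) ∧ a)) = 1/3 ∧ 2/3 = 1/3
¬(((a ⊃ a) ⊃ c) ∧ ¬¬b) ⊃ ((((a ⊃ c) ⊃ a) ∧ ((c ⊃ c) ⊃ a)) ∧ (¬(a ≡ a) ≡ ((c ⊃ b) ∧ a))) = 5/6 ⊃ 1/3 = 1/2
¬(((a ⊃ c) ⊃ a) ∧ ((b ∧ (c ⊃ c)) ⊃ (c ∧ a))) ≡ (¬(((a ⊃ a) ⊃ c) ∧ ¬¬b) ⊃ ((((a ⊃ c) ⊃ a) ∧ ((c ⊃ c) ⊃ a)) ∧ (¬(a ≡ a) ≡ ((c ⊃ b) ∧ a)))) = 2/3 ≡ 1/2 = 5/6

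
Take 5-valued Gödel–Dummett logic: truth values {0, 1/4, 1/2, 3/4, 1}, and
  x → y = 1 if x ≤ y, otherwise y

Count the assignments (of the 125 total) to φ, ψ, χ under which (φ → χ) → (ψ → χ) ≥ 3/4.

value 1: 105 assignments (counts)
value 3/4: 4 assignments (counts)
value 1/2: 6 assignments
value 1/4: 6 assignments
value 0: 4 assignments
So 109 of the 125 assignments meet the threshold.

109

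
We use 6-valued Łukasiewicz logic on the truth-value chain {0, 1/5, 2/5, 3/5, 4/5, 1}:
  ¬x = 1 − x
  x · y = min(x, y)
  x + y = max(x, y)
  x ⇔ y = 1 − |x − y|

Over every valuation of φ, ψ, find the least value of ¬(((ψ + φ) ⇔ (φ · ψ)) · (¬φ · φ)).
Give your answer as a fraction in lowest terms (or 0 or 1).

3/5

Take φ = 2/5, ψ = 0:
ψ + φ = 0 + 2/5 = 2/5
φ · ψ = 2/5 · 0 = 0
(ψ + φ) ⇔ (φ · ψ) = 2/5 ⇔ 0 = 3/5
¬φ = ¬2/5 = 3/5
¬φ · φ = 3/5 · 2/5 = 2/5
((ψ + φ) ⇔ (φ · ψ)) · (¬φ · φ) = 3/5 · 2/5 = 2/5
¬(((ψ + φ) ⇔ (φ · ψ)) · (¬φ · φ)) = ¬2/5 = 3/5
No assignment yields a value below 3/5, so this is the minimum.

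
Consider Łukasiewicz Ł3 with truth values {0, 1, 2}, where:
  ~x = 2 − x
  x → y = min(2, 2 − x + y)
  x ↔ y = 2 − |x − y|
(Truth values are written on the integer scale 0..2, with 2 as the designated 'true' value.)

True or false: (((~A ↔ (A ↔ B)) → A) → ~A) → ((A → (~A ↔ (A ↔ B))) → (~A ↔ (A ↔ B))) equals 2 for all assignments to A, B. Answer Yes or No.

Counterexample: take A = 0, B = 1.
~A = ~0 = 2
A ↔ B = 0 ↔ 1 = 1
~A ↔ (A ↔ B) = 2 ↔ 1 = 1
(~A ↔ (A ↔ B)) → A = 1 → 0 = 1
~A = ~0 = 2
((~A ↔ (A ↔ B)) → A) → ~A = 1 → 2 = 2
~A = ~0 = 2
A ↔ B = 0 ↔ 1 = 1
~A ↔ (A ↔ B) = 2 ↔ 1 = 1
A → (~A ↔ (A ↔ B)) = 0 → 1 = 2
~A = ~0 = 2
A ↔ B = 0 ↔ 1 = 1
~A ↔ (A ↔ B) = 2 ↔ 1 = 1
(A → (~A ↔ (A ↔ B))) → (~A ↔ (A ↔ B)) = 2 → 1 = 1
(((~A ↔ (A ↔ B)) → A) → ~A) → ((A → (~A ↔ (A ↔ B))) → (~A ↔ (A ↔ B))) = 2 → 1 = 1
This gives 1 ≠ 2.

No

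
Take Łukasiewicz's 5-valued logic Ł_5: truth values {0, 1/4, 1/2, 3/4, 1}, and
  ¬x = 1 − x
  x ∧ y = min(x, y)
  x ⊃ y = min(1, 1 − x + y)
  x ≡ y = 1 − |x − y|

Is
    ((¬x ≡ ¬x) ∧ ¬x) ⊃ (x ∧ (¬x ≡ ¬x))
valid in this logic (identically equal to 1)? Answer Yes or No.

No

Counterexample: take x = 0.
¬x = ¬0 = 1
¬x = ¬0 = 1
¬x ≡ ¬x = 1 ≡ 1 = 1
¬x = ¬0 = 1
(¬x ≡ ¬x) ∧ ¬x = 1 ∧ 1 = 1
¬x = ¬0 = 1
¬x = ¬0 = 1
¬x ≡ ¬x = 1 ≡ 1 = 1
x ∧ (¬x ≡ ¬x) = 0 ∧ 1 = 0
((¬x ≡ ¬x) ∧ ¬x) ⊃ (x ∧ (¬x ≡ ¬x)) = 1 ⊃ 0 = 0
This gives 0 ≠ 1.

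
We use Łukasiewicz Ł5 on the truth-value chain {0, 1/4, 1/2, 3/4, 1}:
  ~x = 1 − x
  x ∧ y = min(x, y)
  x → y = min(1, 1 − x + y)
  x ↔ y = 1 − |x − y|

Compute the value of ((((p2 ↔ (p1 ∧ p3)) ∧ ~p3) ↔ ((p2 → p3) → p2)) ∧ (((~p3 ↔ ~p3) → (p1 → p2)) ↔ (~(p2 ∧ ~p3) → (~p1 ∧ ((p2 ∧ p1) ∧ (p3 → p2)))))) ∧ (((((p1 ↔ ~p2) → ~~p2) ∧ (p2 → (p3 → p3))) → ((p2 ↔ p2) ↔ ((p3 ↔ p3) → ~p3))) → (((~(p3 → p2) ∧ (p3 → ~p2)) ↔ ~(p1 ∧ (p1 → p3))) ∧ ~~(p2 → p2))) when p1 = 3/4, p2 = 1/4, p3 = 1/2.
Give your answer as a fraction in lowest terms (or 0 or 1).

3/4

p1 ∧ p3 = 3/4 ∧ 1/2 = 1/2
p2 ↔ (p1 ∧ p3) = 1/4 ↔ 1/2 = 3/4
~p3 = ~1/2 = 1/2
(p2 ↔ (p1 ∧ p3)) ∧ ~p3 = 3/4 ∧ 1/2 = 1/2
p2 → p3 = 1/4 → 1/2 = 1
(p2 → p3) → p2 = 1 → 1/4 = 1/4
((p2 ↔ (p1 ∧ p3)) ∧ ~p3) ↔ ((p2 → p3) → p2) = 1/2 ↔ 1/4 = 3/4
~p3 = ~1/2 = 1/2
~p3 = ~1/2 = 1/2
~p3 ↔ ~p3 = 1/2 ↔ 1/2 = 1
p1 → p2 = 3/4 → 1/4 = 1/2
(~p3 ↔ ~p3) → (p1 → p2) = 1 → 1/2 = 1/2
~p3 = ~1/2 = 1/2
p2 ∧ ~p3 = 1/4 ∧ 1/2 = 1/4
~(p2 ∧ ~p3) = ~1/4 = 3/4
~p1 = ~3/4 = 1/4
p2 ∧ p1 = 1/4 ∧ 3/4 = 1/4
p3 → p2 = 1/2 → 1/4 = 3/4
(p2 ∧ p1) ∧ (p3 → p2) = 1/4 ∧ 3/4 = 1/4
~p1 ∧ ((p2 ∧ p1) ∧ (p3 → p2)) = 1/4 ∧ 1/4 = 1/4
~(p2 ∧ ~p3) → (~p1 ∧ ((p2 ∧ p1) ∧ (p3 → p2))) = 3/4 → 1/4 = 1/2
((~p3 ↔ ~p3) → (p1 → p2)) ↔ (~(p2 ∧ ~p3) → (~p1 ∧ ((p2 ∧ p1) ∧ (p3 → p2)))) = 1/2 ↔ 1/2 = 1
(((p2 ↔ (p1 ∧ p3)) ∧ ~p3) ↔ ((p2 → p3) → p2)) ∧ (((~p3 ↔ ~p3) → (p1 → p2)) ↔ (~(p2 ∧ ~p3) → (~p1 ∧ ((p2 ∧ p1) ∧ (p3 → p2))))) = 3/4 ∧ 1 = 3/4
~p2 = ~1/4 = 3/4
p1 ↔ ~p2 = 3/4 ↔ 3/4 = 1
~p2 = ~1/4 = 3/4
~~p2 = ~3/4 = 1/4
(p1 ↔ ~p2) → ~~p2 = 1 → 1/4 = 1/4
p3 → p3 = 1/2 → 1/2 = 1
p2 → (p3 → p3) = 1/4 → 1 = 1
((p1 ↔ ~p2) → ~~p2) ∧ (p2 → (p3 → p3)) = 1/4 ∧ 1 = 1/4
p2 ↔ p2 = 1/4 ↔ 1/4 = 1
p3 ↔ p3 = 1/2 ↔ 1/2 = 1
~p3 = ~1/2 = 1/2
(p3 ↔ p3) → ~p3 = 1 → 1/2 = 1/2
(p2 ↔ p2) ↔ ((p3 ↔ p3) → ~p3) = 1 ↔ 1/2 = 1/2
(((p1 ↔ ~p2) → ~~p2) ∧ (p2 → (p3 → p3))) → ((p2 ↔ p2) ↔ ((p3 ↔ p3) → ~p3)) = 1/4 → 1/2 = 1
p3 → p2 = 1/2 → 1/4 = 3/4
~(p3 → p2) = ~3/4 = 1/4
~p2 = ~1/4 = 3/4
p3 → ~p2 = 1/2 → 3/4 = 1
~(p3 → p2) ∧ (p3 → ~p2) = 1/4 ∧ 1 = 1/4
p1 → p3 = 3/4 → 1/2 = 3/4
p1 ∧ (p1 → p3) = 3/4 ∧ 3/4 = 3/4
~(p1 ∧ (p1 → p3)) = ~3/4 = 1/4
(~(p3 → p2) ∧ (p3 → ~p2)) ↔ ~(p1 ∧ (p1 → p3)) = 1/4 ↔ 1/4 = 1
p2 → p2 = 1/4 → 1/4 = 1
~(p2 → p2) = ~1 = 0
~~(p2 → p2) = ~0 = 1
((~(p3 → p2) ∧ (p3 → ~p2)) ↔ ~(p1 ∧ (p1 → p3))) ∧ ~~(p2 → p2) = 1 ∧ 1 = 1
((((p1 ↔ ~p2) → ~~p2) ∧ (p2 → (p3 → p3))) → ((p2 ↔ p2) ↔ ((p3 ↔ p3) → ~p3))) → (((~(p3 → p2) ∧ (p3 → ~p2)) ↔ ~(p1 ∧ (p1 → p3))) ∧ ~~(p2 → p2)) = 1 → 1 = 1
((((p2 ↔ (p1 ∧ p3)) ∧ ~p3) ↔ ((p2 → p3) → p2)) ∧ (((~p3 ↔ ~p3) → (p1 → p2)) ↔ (~(p2 ∧ ~p3) → (~p1 ∧ ((p2 ∧ p1) ∧ (p3 → p2)))))) ∧ (((((p1 ↔ ~p2) → ~~p2) ∧ (p2 → (p3 → p3))) → ((p2 ↔ p2) ↔ ((p3 ↔ p3) → ~p3))) → (((~(p3 → p2) ∧ (p3 → ~p2)) ↔ ~(p1 ∧ (p1 → p3))) ∧ ~~(p2 → p2))) = 3/4 ∧ 1 = 3/4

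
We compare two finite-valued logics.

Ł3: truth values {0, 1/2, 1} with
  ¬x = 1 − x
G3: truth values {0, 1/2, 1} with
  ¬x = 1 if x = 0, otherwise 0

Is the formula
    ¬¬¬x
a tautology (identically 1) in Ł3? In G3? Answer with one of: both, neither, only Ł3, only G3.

In Ł3: at x = 1/2 the value is 1/2 — not a tautology.
In G3: at x = 1/2 the value is 0 — not a tautology.

neither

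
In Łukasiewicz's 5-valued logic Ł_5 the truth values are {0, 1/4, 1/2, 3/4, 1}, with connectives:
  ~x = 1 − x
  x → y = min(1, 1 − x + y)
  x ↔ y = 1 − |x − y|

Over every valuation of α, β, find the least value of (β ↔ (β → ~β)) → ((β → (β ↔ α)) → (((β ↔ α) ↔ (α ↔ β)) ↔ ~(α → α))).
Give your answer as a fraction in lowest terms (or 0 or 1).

1/4

Take α = 1/2, β = 3/4:
~β = ~3/4 = 1/4
β → ~β = 3/4 → 1/4 = 1/2
β ↔ (β → ~β) = 3/4 ↔ 1/2 = 3/4
β ↔ α = 3/4 ↔ 1/2 = 3/4
β → (β ↔ α) = 3/4 → 3/4 = 1
β ↔ α = 3/4 ↔ 1/2 = 3/4
α ↔ β = 1/2 ↔ 3/4 = 3/4
(β ↔ α) ↔ (α ↔ β) = 3/4 ↔ 3/4 = 1
α → α = 1/2 → 1/2 = 1
~(α → α) = ~1 = 0
((β ↔ α) ↔ (α ↔ β)) ↔ ~(α → α) = 1 ↔ 0 = 0
(β → (β ↔ α)) → (((β ↔ α) ↔ (α ↔ β)) ↔ ~(α → α)) = 1 → 0 = 0
(β ↔ (β → ~β)) → ((β → (β ↔ α)) → (((β ↔ α) ↔ (α ↔ β)) ↔ ~(α → α))) = 3/4 → 0 = 1/4
No assignment yields a value below 1/4, so this is the minimum.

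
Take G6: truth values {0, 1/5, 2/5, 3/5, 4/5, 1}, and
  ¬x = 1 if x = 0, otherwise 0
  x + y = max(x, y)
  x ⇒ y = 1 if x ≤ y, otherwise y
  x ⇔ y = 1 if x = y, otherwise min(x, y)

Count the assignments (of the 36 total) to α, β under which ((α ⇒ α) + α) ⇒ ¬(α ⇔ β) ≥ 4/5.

10

value 1: 10 assignments (counts)
value 0: 26 assignments
So 10 of the 36 assignments meet the threshold.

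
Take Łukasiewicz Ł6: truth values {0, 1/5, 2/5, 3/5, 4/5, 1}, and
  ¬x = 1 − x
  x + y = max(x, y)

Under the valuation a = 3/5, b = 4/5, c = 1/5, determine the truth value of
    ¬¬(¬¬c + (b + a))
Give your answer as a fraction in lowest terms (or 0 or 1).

4/5

¬c = ¬1/5 = 4/5
¬¬c = ¬4/5 = 1/5
b + a = 4/5 + 3/5 = 4/5
¬¬c + (b + a) = 1/5 + 4/5 = 4/5
¬(¬¬c + (b + a)) = ¬4/5 = 1/5
¬¬(¬¬c + (b + a)) = ¬1/5 = 4/5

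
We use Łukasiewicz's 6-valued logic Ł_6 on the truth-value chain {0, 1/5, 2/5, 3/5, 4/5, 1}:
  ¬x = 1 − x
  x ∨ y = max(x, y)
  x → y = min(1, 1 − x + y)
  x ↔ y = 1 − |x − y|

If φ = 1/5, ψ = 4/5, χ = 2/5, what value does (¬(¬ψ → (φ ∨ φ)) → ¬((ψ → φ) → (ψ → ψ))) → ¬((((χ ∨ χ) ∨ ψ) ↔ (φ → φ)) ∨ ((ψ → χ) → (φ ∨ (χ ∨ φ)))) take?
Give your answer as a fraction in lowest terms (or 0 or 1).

1/5

¬ψ = ¬4/5 = 1/5
φ ∨ φ = 1/5 ∨ 1/5 = 1/5
¬ψ → (φ ∨ φ) = 1/5 → 1/5 = 1
¬(¬ψ → (φ ∨ φ)) = ¬1 = 0
ψ → φ = 4/5 → 1/5 = 2/5
ψ → ψ = 4/5 → 4/5 = 1
(ψ → φ) → (ψ → ψ) = 2/5 → 1 = 1
¬((ψ → φ) → (ψ → ψ)) = ¬1 = 0
¬(¬ψ → (φ ∨ φ)) → ¬((ψ → φ) → (ψ → ψ)) = 0 → 0 = 1
χ ∨ χ = 2/5 ∨ 2/5 = 2/5
(χ ∨ χ) ∨ ψ = 2/5 ∨ 4/5 = 4/5
φ → φ = 1/5 → 1/5 = 1
((χ ∨ χ) ∨ ψ) ↔ (φ → φ) = 4/5 ↔ 1 = 4/5
ψ → χ = 4/5 → 2/5 = 3/5
χ ∨ φ = 2/5 ∨ 1/5 = 2/5
φ ∨ (χ ∨ φ) = 1/5 ∨ 2/5 = 2/5
(ψ → χ) → (φ ∨ (χ ∨ φ)) = 3/5 → 2/5 = 4/5
(((χ ∨ χ) ∨ ψ) ↔ (φ → φ)) ∨ ((ψ → χ) → (φ ∨ (χ ∨ φ))) = 4/5 ∨ 4/5 = 4/5
¬((((χ ∨ χ) ∨ ψ) ↔ (φ → φ)) ∨ ((ψ → χ) → (φ ∨ (χ ∨ φ)))) = ¬4/5 = 1/5
(¬(¬ψ → (φ ∨ φ)) → ¬((ψ → φ) → (ψ → ψ))) → ¬((((χ ∨ χ) ∨ ψ) ↔ (φ → φ)) ∨ ((ψ → χ) → (φ ∨ (χ ∨ φ)))) = 1 → 1/5 = 1/5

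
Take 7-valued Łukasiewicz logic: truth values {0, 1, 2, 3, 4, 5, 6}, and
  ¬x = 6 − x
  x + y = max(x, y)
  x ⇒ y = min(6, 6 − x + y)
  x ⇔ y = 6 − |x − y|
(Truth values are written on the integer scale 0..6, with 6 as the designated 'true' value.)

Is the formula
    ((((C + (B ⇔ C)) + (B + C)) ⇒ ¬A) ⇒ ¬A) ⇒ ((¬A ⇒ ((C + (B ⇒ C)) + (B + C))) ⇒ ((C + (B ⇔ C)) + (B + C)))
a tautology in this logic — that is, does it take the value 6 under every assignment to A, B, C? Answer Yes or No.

No

Counterexample: take A = 0, B = 0, C = 1.
B ⇔ C = 0 ⇔ 1 = 5
C + (B ⇔ C) = 1 + 5 = 5
B + C = 0 + 1 = 1
(C + (B ⇔ C)) + (B + C) = 5 + 1 = 5
¬A = ¬0 = 6
((C + (B ⇔ C)) + (B + C)) ⇒ ¬A = 5 ⇒ 6 = 6
¬A = ¬0 = 6
(((C + (B ⇔ C)) + (B + C)) ⇒ ¬A) ⇒ ¬A = 6 ⇒ 6 = 6
¬A = ¬0 = 6
B ⇒ C = 0 ⇒ 1 = 6
C + (B ⇒ C) = 1 + 6 = 6
B + C = 0 + 1 = 1
(C + (B ⇒ C)) + (B + C) = 6 + 1 = 6
¬A ⇒ ((C + (B ⇒ C)) + (B + C)) = 6 ⇒ 6 = 6
B ⇔ C = 0 ⇔ 1 = 5
C + (B ⇔ C) = 1 + 5 = 5
B + C = 0 + 1 = 1
(C + (B ⇔ C)) + (B + C) = 5 + 1 = 5
(¬A ⇒ ((C + (B ⇒ C)) + (B + C))) ⇒ ((C + (B ⇔ C)) + (B + C)) = 6 ⇒ 5 = 5
((((C + (B ⇔ C)) + (B + C)) ⇒ ¬A) ⇒ ¬A) ⇒ ((¬A ⇒ ((C + (B ⇒ C)) + (B + C))) ⇒ ((C + (B ⇔ C)) + (B + C))) = 6 ⇒ 5 = 5
This gives 5 ≠ 6.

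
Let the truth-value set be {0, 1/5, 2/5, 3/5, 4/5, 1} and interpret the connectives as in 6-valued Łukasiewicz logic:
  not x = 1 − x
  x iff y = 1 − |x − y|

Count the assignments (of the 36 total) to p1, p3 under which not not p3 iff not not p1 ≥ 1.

value 1: 6 assignments (counts)
value 4/5: 10 assignments
value 3/5: 8 assignments
value 2/5: 6 assignments
value 1/5: 4 assignments
value 0: 2 assignments
So 6 of the 36 assignments meet the threshold.

6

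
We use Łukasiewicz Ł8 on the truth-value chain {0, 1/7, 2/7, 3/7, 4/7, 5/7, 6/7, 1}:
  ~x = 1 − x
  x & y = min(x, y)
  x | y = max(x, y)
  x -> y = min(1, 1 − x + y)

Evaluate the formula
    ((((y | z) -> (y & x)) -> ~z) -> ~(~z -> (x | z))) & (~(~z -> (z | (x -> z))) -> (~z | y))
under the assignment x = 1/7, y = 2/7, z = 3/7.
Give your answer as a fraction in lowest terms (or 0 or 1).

2/7

y | z = 2/7 | 3/7 = 3/7
y & x = 2/7 & 1/7 = 1/7
(y | z) -> (y & x) = 3/7 -> 1/7 = 5/7
~z = ~3/7 = 4/7
((y | z) -> (y & x)) -> ~z = 5/7 -> 4/7 = 6/7
~z = ~3/7 = 4/7
x | z = 1/7 | 3/7 = 3/7
~z -> (x | z) = 4/7 -> 3/7 = 6/7
~(~z -> (x | z)) = ~6/7 = 1/7
(((y | z) -> (y & x)) -> ~z) -> ~(~z -> (x | z)) = 6/7 -> 1/7 = 2/7
~z = ~3/7 = 4/7
x -> z = 1/7 -> 3/7 = 1
z | (x -> z) = 3/7 | 1 = 1
~z -> (z | (x -> z)) = 4/7 -> 1 = 1
~(~z -> (z | (x -> z))) = ~1 = 0
~z = ~3/7 = 4/7
~z | y = 4/7 | 2/7 = 4/7
~(~z -> (z | (x -> z))) -> (~z | y) = 0 -> 4/7 = 1
((((y | z) -> (y & x)) -> ~z) -> ~(~z -> (x | z))) & (~(~z -> (z | (x -> z))) -> (~z | y)) = 2/7 & 1 = 2/7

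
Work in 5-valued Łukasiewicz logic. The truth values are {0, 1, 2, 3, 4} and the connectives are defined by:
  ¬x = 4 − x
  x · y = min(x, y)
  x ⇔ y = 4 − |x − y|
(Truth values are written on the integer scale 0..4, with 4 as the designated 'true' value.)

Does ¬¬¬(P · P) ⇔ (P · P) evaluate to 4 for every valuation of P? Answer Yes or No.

No

Counterexample: take P = 0.
P · P = 0 · 0 = 0
¬(P · P) = ¬0 = 4
¬¬(P · P) = ¬4 = 0
¬¬¬(P · P) = ¬0 = 4
P · P = 0 · 0 = 0
¬¬¬(P · P) ⇔ (P · P) = 4 ⇔ 0 = 0
This gives 0 ≠ 4.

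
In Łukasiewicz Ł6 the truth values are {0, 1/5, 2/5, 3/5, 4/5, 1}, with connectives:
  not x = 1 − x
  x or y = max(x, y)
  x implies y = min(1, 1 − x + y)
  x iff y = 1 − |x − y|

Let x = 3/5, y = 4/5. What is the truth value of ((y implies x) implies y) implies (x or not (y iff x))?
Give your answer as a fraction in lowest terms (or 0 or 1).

y implies x = 4/5 implies 3/5 = 4/5
(y implies x) implies y = 4/5 implies 4/5 = 1
y iff x = 4/5 iff 3/5 = 4/5
not (y iff x) = not 4/5 = 1/5
x or not (y iff x) = 3/5 or 1/5 = 3/5
((y implies x) implies y) implies (x or not (y iff x)) = 1 implies 3/5 = 3/5

3/5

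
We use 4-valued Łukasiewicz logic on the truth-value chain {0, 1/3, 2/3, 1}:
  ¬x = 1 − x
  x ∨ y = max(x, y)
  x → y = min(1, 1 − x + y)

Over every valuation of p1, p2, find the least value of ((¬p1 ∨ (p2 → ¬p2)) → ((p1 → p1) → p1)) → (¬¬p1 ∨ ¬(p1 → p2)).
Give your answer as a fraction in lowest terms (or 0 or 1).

Take p1 = 1/3, p2 = 2/3:
¬p1 = ¬1/3 = 2/3
¬p2 = ¬2/3 = 1/3
p2 → ¬p2 = 2/3 → 1/3 = 2/3
¬p1 ∨ (p2 → ¬p2) = 2/3 ∨ 2/3 = 2/3
p1 → p1 = 1/3 → 1/3 = 1
(p1 → p1) → p1 = 1 → 1/3 = 1/3
(¬p1 ∨ (p2 → ¬p2)) → ((p1 → p1) → p1) = 2/3 → 1/3 = 2/3
¬p1 = ¬1/3 = 2/3
¬¬p1 = ¬2/3 = 1/3
p1 → p2 = 1/3 → 2/3 = 1
¬(p1 → p2) = ¬1 = 0
¬¬p1 ∨ ¬(p1 → p2) = 1/3 ∨ 0 = 1/3
((¬p1 ∨ (p2 → ¬p2)) → ((p1 → p1) → p1)) → (¬¬p1 ∨ ¬(p1 → p2)) = 2/3 → 1/3 = 2/3
No assignment yields a value below 2/3, so this is the minimum.

2/3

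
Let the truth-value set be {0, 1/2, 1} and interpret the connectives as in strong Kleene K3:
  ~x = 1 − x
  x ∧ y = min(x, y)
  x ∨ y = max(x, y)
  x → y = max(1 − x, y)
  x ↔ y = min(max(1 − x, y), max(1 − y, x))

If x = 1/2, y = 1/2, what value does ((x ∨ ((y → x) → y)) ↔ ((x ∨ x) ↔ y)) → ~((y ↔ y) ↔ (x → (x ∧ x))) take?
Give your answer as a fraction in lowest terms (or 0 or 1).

1/2

y → x = 1/2 → 1/2 = 1/2
(y → x) → y = 1/2 → 1/2 = 1/2
x ∨ ((y → x) → y) = 1/2 ∨ 1/2 = 1/2
x ∨ x = 1/2 ∨ 1/2 = 1/2
(x ∨ x) ↔ y = 1/2 ↔ 1/2 = 1/2
(x ∨ ((y → x) → y)) ↔ ((x ∨ x) ↔ y) = 1/2 ↔ 1/2 = 1/2
y ↔ y = 1/2 ↔ 1/2 = 1/2
x ∧ x = 1/2 ∧ 1/2 = 1/2
x → (x ∧ x) = 1/2 → 1/2 = 1/2
(y ↔ y) ↔ (x → (x ∧ x)) = 1/2 ↔ 1/2 = 1/2
~((y ↔ y) ↔ (x → (x ∧ x))) = ~1/2 = 1/2
((x ∨ ((y → x) → y)) ↔ ((x ∨ x) ↔ y)) → ~((y ↔ y) ↔ (x → (x ∧ x))) = 1/2 → 1/2 = 1/2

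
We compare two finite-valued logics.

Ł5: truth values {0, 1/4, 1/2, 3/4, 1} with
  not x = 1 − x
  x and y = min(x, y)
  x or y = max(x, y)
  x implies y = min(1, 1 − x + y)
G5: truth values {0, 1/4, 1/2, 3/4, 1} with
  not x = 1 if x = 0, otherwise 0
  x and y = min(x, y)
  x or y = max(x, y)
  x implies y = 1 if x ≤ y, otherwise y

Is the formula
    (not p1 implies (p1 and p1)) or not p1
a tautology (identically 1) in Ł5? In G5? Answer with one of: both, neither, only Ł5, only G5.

only G5

In Ł5: at p1 = 1/4 the value is 3/4 — not a tautology.
In G5: every assignment gives 1 — tautology.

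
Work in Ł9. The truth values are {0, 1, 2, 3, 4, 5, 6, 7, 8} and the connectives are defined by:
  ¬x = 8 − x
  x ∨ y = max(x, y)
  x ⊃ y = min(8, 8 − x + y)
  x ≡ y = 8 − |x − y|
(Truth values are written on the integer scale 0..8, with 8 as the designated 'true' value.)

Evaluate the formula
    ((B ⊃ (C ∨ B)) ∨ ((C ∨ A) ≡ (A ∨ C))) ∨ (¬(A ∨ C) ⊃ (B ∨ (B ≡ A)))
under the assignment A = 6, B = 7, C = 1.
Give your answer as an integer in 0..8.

C ∨ B = 1 ∨ 7 = 7
B ⊃ (C ∨ B) = 7 ⊃ 7 = 8
C ∨ A = 1 ∨ 6 = 6
A ∨ C = 6 ∨ 1 = 6
(C ∨ A) ≡ (A ∨ C) = 6 ≡ 6 = 8
(B ⊃ (C ∨ B)) ∨ ((C ∨ A) ≡ (A ∨ C)) = 8 ∨ 8 = 8
A ∨ C = 6 ∨ 1 = 6
¬(A ∨ C) = ¬6 = 2
B ≡ A = 7 ≡ 6 = 7
B ∨ (B ≡ A) = 7 ∨ 7 = 7
¬(A ∨ C) ⊃ (B ∨ (B ≡ A)) = 2 ⊃ 7 = 8
((B ⊃ (C ∨ B)) ∨ ((C ∨ A) ≡ (A ∨ C))) ∨ (¬(A ∨ C) ⊃ (B ∨ (B ≡ A))) = 8 ∨ 8 = 8

8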